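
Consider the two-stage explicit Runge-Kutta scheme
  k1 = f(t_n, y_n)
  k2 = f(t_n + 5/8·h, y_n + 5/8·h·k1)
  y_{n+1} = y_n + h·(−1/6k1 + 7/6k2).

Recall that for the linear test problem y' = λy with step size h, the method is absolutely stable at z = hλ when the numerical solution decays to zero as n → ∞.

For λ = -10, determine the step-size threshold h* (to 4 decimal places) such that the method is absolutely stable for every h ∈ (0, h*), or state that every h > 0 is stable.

With y'=λy (z=hλ):
  k1=λy_n ⇒ h·k1=z·y_n;  k2=λ(1+5/8z)y_n ⇒ h·k2=z(1+5/8z)y_n
  y_{n+1}/y_n = 1 − 1/6z + 7/6z(1+5/8z) = 1 + z + 35/48z²
  R(z) = 1 + z + 35/48z².

Find x<0 with |R(x)|<1.
x=-0.63: |R|=0.6594
R=1: x+35/48x²=0 ⇒ x=−48/35=-1.3714; min R=1−1/(4·35/48)=0.6571>−1
Confirm numerically:
  x=-1.298: |R|=0.93050 <1
  x=-1.094: |R|=0.77869 <1
  x=-0.935: |R|=0.70246 <1
  x=-0.771: |R|=0.66245 <1
  x=-1.432: |R|=1.06325 >1
  x=-1.418: |R|=1.04815 >1
Interval (-1.3714, 0).

(-1.3714,0); λ=-10 ⇒ h* = (48/35)/10 = 0.1371.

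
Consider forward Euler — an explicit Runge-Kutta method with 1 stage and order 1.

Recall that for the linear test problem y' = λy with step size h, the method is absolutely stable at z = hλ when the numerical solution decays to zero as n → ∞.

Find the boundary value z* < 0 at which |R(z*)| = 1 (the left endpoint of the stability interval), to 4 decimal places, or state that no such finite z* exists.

z* = -2.0000.

Test eqn y'=λy, z=hλ:
  order 1, 1-stage ⇒ R(z)=1+z
  (e.g. R(-1.07)=-0.07000, |R|=0.07000)

Solve |R(x)|<1 on ℝ⁻.
x=-1.07: |R|=0.0700
|R(-2.33)|=1.3300 |R(-1.5)|=0.5000 |R(-0.83)|=0.1700
Bisect:
  x_lo=-2.6513 |R|=1.6513  x_hi=-0.3249 |R|=0.6751
  mid=-1.48809 |R|=0.48809 →hi
  mid=-2.06970 |R|=1.06970 →lo
  mid=-1.77889 |R|=0.77889 →hi
  mid=-1.92429 |R|=0.92429 →hi
  mid=-1.99700 |R|=0.99700 →hi
  mid=-2.03335 |R|=1.03335 →lo
  mid=-2.01517 |R|=1.01517 →lo
  mid=-2.00608 |R|=1.00608 →lo
  mid=-2.00154 |R|=1.00154 →lo
  mid=-1.99927 |R|=0.99927 →hi
  ...
  [-2.00012,-1.99998] ⇒ x*=-2.0000
Stable set (-2.0000, 0).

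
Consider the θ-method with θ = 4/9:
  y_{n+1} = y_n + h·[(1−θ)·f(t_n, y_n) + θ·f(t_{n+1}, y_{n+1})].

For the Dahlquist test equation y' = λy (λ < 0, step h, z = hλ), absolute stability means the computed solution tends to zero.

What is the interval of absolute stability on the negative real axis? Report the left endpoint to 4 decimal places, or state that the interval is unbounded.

z∈(-18.0000,0).

With y'=λy (z=hλ):
  y_{n+1} = y_n + z·[5/9·y_n + 4/9·y_{n+1}] ⇒ (1 − 4/9z)y_{n+1} = (1 + 5/9z)y_n
  R(z) = (1 + 5/9z)/(1 − 4/9z).

Need |R(x)|<1, x<0.
x=-0.62: |R|=0.5139
R=−1: 1+5/9x = −1+4/9x ⇒ -1/9x=2 ⇒ x=2/(-1/9)=-18.0000
Confirm numerically:
  x=-16.728: |R|=0.98324 <1
  x=-16.579: |R|=0.98113 <1
  x=-8.629: |R|=0.78465 <1
  x=-18.587: |R|=1.00704 >1
  x=-18.346: |R|=1.00420 >1
  x=-18.219: |R|=1.00267 >1
Interval (-18.0000, 0).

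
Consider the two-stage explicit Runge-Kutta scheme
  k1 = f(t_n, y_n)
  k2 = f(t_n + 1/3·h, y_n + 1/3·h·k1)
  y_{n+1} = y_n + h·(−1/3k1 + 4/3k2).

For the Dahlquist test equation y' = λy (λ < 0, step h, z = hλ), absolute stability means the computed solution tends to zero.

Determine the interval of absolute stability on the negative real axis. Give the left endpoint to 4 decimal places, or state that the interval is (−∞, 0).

(-2.2500, 0).

With y'=λy (z=hλ):
  k1=λy_n ⇒ h·k1=z·y_n;  k2=λ(1+1/3z)y_n ⇒ h·k2=z(1+1/3z)y_n
  y_{n+1}/y_n = 1 − 1/3z + 4/3z(1+1/3z) = 1 + z + 4/9z²
  so R(z) = 1 + z + 4/9z².

Need |R(x)|<1, x<0.
x=-0.95: |R|=0.4511
R=1: x+4/9x²=0 ⇒ x=−9/4=-2.2500; min R=1−1/(4·4/9)=0.4375>−1
Confirm numerically:
  x=-2.186: |R|=0.93782 <1
  x=-1.801: |R|=0.64060 <1
  x=-1.491: |R|=0.49704 <1
  x=-2.837: |R|=1.74014 >1
  x=-2.710: |R|=1.55404 >1
  x=-2.656: |R|=1.47926 >1
Stable set (-2.2500, 0).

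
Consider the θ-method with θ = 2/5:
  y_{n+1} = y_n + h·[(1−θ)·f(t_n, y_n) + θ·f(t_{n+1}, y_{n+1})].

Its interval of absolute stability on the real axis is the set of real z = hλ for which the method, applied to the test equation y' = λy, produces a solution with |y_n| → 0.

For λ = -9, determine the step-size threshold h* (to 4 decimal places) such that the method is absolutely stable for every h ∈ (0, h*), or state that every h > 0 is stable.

Test eqn y'=λy, z=hλ:
  y_{n+1} = y_n + z·[3/5·y_n + 2/5·y_{n+1}] ⇒ (1 − 2/5z)y_{n+1} = (1 + 3/5z)y_n
  R(z) = (1 + 3/5z)/(1 − 2/5z).

Find x<0 with |R(x)|<1.
x=-0.35: |R|=0.6930
R=−1: 1+3/5x = −1+2/5x ⇒ -1/5x=2 ⇒ x=2/(-1/5)=-10.0000
Confirm numerically:
  x=-9.145: |R|=0.96329 <1
  x=-9.083: |R|=0.96042 <1
  x=-8.181: |R|=0.91485 <1
  x=-10.206: |R|=1.00811 >1
  x=-10.066: |R|=1.00263 >1
  x=-10.053: |R|=1.00211 >1
So |R|<1 on (-10.0000, 0).

(-10.0000,0); λ=-9 ⇒ h* = (10)/9 = 1.1111.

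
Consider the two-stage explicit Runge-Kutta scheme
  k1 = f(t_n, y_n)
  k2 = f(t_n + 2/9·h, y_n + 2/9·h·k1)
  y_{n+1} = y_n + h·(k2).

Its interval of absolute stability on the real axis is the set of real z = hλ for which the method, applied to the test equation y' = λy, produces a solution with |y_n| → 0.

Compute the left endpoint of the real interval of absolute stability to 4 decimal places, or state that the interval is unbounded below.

left endpoint -4.5000.

Set f=λy, z=hλ:
  k1=λy_n ⇒ h·k1=z·y_n;  k2=λ(1+2/9z)y_n ⇒ h·k2=z(1+2/9z)y_n
  y_{n+1}/y_n = 1 + z(1+2/9z) = 1 + z + 2/9z²
  so R(z) = 1 + z + 2/9z².

Need |R(x)|<1, x<0.
x=-0.74: |R|=0.3817
R=1: x+2/9x²=0 ⇒ x=−9/2=-4.5000; min R=1−1/(4·2/9)=-0.1250>−1
Confirm numerically:
  x=-3.796: |R|=0.40614 <1
  x=-3.686: |R|=0.33324 <1
  x=-2.553: |R|=0.10460 <1
  x=-2.519: |R|=0.10892 <1
  x=-4.987: |R|=1.53970 >1
  x=-4.525: |R|=1.02514 >1
Interval (-4.5000, 0).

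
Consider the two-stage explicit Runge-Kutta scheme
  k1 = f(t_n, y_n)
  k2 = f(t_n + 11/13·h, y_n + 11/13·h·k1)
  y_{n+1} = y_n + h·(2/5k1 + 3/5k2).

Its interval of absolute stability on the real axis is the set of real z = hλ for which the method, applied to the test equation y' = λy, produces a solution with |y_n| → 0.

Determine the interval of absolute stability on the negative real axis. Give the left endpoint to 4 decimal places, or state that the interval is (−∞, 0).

With y'=λy (z=hλ):
  k1=λy_n ⇒ h·k1=z·y_n;  k2=λ(1+11/13z)y_n ⇒ h·k2=z(1+11/13z)y_n
  y_{n+1}/y_n = 1 + 2/5z + 3/5z(1+11/13z) = 1 + z + 33/65z²
  so R(z) = 1 + z + 33/65z².

Find x<0 with |R(x)|<1.
x=-0.71: |R|=0.5459
R=1: x+33/65x²=0 ⇒ x=−65/33=-1.9697; min R=1−1/(4·33/65)=0.5076>−1
Confirm numerically:
  x=-1.593: |R|=0.69534 <1
  x=-1.326: |R|=0.56666 <1
  x=-1.265: |R|=0.54742 <1
  x=-2.563: |R|=1.77202 >1
  x=-2.272: |R|=1.34870 >1
So |R|<1 on (-1.9697, 0).

z∈(-1.9697,0).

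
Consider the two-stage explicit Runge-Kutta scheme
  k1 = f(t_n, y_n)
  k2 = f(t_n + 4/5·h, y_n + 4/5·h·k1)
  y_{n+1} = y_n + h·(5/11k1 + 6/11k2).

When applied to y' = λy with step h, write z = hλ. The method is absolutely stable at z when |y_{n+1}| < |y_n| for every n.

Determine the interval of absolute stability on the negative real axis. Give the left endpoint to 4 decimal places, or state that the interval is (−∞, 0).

(-2.2917, 0).

With y'=λy (z=hλ):
  k1=λy_n ⇒ h·k1=z·y_n;  k2=λ(1+4/5z)y_n ⇒ h·k2=z(1+4/5z)y_n
  y_{n+1}/y_n = 1 + 5/11z + 6/11z(1+4/5z) = 1 + z + 24/55z²
  so R(z) = 1 + z + 24/55z².

Need |R(x)|<1, x<0.
x=-1.71: |R|=0.5660
R=1: x+24/55x²=0 ⇒ x=−55/24=-2.2917; min R=1−1/(4·24/55)=0.4271>−1
Confirm numerically:
  x=-2.202: |R|=0.91384 <1
  x=-2.185: |R|=0.89830 <1
  x=-1.067: |R|=0.42980 <1
  x=-2.614: |R|=1.36767 >1
  x=-2.354: |R|=1.06403 >1
Stable set (-2.2917, 0).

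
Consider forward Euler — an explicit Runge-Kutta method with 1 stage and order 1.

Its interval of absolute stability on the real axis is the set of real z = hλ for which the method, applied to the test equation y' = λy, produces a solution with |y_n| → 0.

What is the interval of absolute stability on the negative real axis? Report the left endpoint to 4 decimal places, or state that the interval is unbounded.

z∈(-2.0000,0).

On y'=λy, z=hλ:
  order 1, 1-stage ⇒ R(z)=1+z
  (e.g. R(-0.82)=0.18000, |R|=0.18000)

Solve |R(x)|<1 on ℝ⁻.
x=-0.82: |R|=0.1800
|R(-2.4)|=1.4000 |R(-1.91)|=0.9100 |R(-1.25)|=0.2500
Bisect:
  x_lo=-2.7173 |R|=1.7173  x_hi=-0.1615 |R|=0.8385
  mid=-1.43937 |R|=0.43937 →hi
  mid=-2.07831 |R|=1.07831 →lo
  mid=-1.75884 |R|=0.75884 →hi
  mid=-1.91858 |R|=0.91858 →hi
  mid=-1.99844 |R|=0.99844 →hi
  mid=-2.03838 |R|=1.03838 →lo
  mid=-2.01841 |R|=1.01841 →lo
  mid=-2.00843 |R|=1.00843 →lo
  mid=-2.00344 |R|=1.00344 →lo
  ...
  [-2.00000,-1.99985] ⇒ x*=-2.0000
Stable set (-2.0000, 0).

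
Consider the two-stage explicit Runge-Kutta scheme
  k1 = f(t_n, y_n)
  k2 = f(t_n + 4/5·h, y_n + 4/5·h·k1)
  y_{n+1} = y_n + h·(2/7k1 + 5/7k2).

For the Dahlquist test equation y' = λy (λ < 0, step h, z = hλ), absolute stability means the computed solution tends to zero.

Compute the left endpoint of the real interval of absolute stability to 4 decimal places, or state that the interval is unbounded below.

Test eqn y'=λy, z=hλ:
  k1=λy_n ⇒ h·k1=z·y_n;  k2=λ(1+4/5z)y_n ⇒ h·k2=z(1+4/5z)y_n
  y_{n+1}/y_n = 1 + 2/7z + 5/7z(1+4/5z) = 1 + z + 4/7z²
  R(z) = 1 + z + 4/7z².

Need |R(x)|<1, x<0.
x=-1.77: |R|=1.0202
R=1: x+4/7x²=0 ⇒ x=−7/4=-1.7500; min R=1−1/(4·4/7)=0.5625>−1
Confirm numerically:
  x=-1.700: |R|=0.95143 <1
  x=-1.542: |R|=0.81672 <1
  x=-0.902: |R|=0.56292 <1
  x=-0.813: |R|=0.56470 <1
  x=-2.031: |R|=1.32612 >1
  x=-1.830: |R|=1.08366 >1
So |R|<1 on (-1.7500, 0).

z* = -1.7500.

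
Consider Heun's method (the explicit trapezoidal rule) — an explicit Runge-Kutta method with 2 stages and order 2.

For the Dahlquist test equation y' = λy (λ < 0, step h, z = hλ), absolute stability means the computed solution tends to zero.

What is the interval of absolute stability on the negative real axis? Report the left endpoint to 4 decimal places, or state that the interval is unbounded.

With y'=λy (z=hλ):
  order 2, 2-stage ⇒ R(z)=1+z+z^2/2
  (e.g. R(-1.55)=0.65125, |R|=0.65125)

Boundary: |R(x)|=1, x<0.
x=-1.55: |R|=0.6513
|R(-1.46)|=0.6058 |R(-0.99)|=0.5000 |R(-0.67)|=0.5544
Bisect:
  x_lo=-2.7951 |R|=2.1111  x_hi=-0.3063 |R|=0.7406
  mid=-1.55066 |R|=0.65161 →hi
  mid=-2.17285 |R|=1.18779 →lo
  mid=-1.86175 |R|=0.87131 →hi
  mid=-2.01730 |R|=1.01745 →lo
  mid=-1.93953 |R|=0.94136 →hi
  mid=-1.97842 |R|=0.97865 →hi
  mid=-1.99786 |R|=0.99786 →hi
  ...
  [-2.00014,-1.99999] ⇒ x*=-2.0000
So |R|<1 on (-2.0000, 0).

z∈(-2.0000,0).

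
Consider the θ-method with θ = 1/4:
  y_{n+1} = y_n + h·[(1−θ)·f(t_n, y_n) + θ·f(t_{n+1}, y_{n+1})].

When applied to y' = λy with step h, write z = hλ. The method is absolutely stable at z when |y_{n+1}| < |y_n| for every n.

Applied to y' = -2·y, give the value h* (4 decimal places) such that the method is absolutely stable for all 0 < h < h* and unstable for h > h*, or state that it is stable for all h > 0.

With y'=λy (z=hλ):
  y_{n+1} = y_n + z·[3/4·y_n + 1/4·y_{n+1}] ⇒ (1 − 1/4z)y_{n+1} = (1 + 3/4z)y_n
  ⇒ R(z) = (1 + 3/4z)/(1 − 1/4z).

Find x<0 with |R(x)|<1.
x=-0.8: |R|=0.3333
R=−1: 1+3/4x = −1+1/4x ⇒ -1/2x=2 ⇒ x=2/(-1/2)=-4.0000
Confirm numerically:
  x=-3.539: |R|=0.87770 <1
  x=-3.376: |R|=0.83080 <1
  x=-2.745: |R|=0.62787 <1
  x=-1.760: |R|=0.22222 <1
  x=-4.417: |R|=1.09909 >1
  x=-4.394: |R|=1.09388 >1
Stable set (-4.0000, 0).

(-4.0000,0); λ=-2 ⇒ h* = (4)/2 = 2.0000.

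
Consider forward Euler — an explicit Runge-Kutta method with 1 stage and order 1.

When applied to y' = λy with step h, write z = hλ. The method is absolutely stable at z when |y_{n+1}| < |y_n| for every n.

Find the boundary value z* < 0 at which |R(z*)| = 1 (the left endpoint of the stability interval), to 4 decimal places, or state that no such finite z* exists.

Set f=λy, z=hλ:
  order 1, 1-stage ⇒ R(z)=1+z
  (e.g. R(-0.39)=0.61000, |R|=0.61000)

Boundary: |R(x)|=1, x<0.
x=-0.39: |R|=0.6100
|R(-2.03)|=1.0300 |R(-1.99)|=0.9900 |R(-1.55)|=0.5500
Bisect:
  x_lo=-2.5436 |R|=1.5436  x_hi=-0.1914 |R|=0.8086
  mid=-1.36751 |R|=0.36751 →hi
  mid=-1.95557 |R|=0.95557 →hi
  mid=-2.24960 |R|=1.24960 →lo
  mid=-2.10258 |R|=1.10258 →lo
  mid=-2.02907 |R|=1.02907 →lo
  mid=-1.99232 |R|=0.99232 →hi
  mid=-2.01070 |R|=1.01070 →lo
  mid=-2.00151 |R|=1.00151 →lo
  mid=-1.99691 |R|=0.99691 →hi
  ...
  [-2.00007,-1.99993] ⇒ x*=-2.0000
Interval (-2.0000, 0).

left endpoint -2.0000.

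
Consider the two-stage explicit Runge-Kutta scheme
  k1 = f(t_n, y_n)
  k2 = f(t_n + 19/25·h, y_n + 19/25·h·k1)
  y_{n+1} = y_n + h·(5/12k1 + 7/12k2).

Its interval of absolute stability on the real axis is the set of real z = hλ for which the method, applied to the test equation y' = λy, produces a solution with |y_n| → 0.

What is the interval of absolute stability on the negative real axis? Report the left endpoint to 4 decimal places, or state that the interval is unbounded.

(-2.2556, 0).

With y'=λy (z=hλ):
  k1=λy_n ⇒ h·k1=z·y_n;  k2=λ(1+19/25z)y_n ⇒ h·k2=z(1+19/25z)y_n
  y_{n+1}/y_n = 1 + 5/12z + 7/12z(1+19/25z) = 1 + z + 133/300z²
  Hence R(z) = 1 + z + 133/300z².

Need |R(x)|<1, x<0.
x=-1.1: |R|=0.4364
R=1: x+133/300x²=0 ⇒ x=−300/133=-2.2556; min R=1−1/(4·133/300)=0.4361>−1
Confirm numerically:
  x=-1.827: |R|=0.65282 <1
  x=-1.728: |R|=0.59579 <1
  x=-1.663: |R|=0.56307 <1
  x=-1.285: |R|=0.44704 <1
  x=-2.648: |R|=1.46061 >1
  x=-2.597: |R|=1.39302 >1
  x=-2.532: |R|=1.31022 >1
So |R|<1 on (-2.2556, 0).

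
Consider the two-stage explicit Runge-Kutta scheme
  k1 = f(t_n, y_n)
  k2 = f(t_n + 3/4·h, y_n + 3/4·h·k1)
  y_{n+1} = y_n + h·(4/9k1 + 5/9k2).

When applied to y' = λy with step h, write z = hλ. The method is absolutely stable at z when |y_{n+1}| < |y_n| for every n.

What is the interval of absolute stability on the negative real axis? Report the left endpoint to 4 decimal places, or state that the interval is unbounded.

Test eqn y'=λy, z=hλ:
  k1=λy_n ⇒ h·k1=z·y_n;  k2=λ(1+3/4z)y_n ⇒ h·k2=z(1+3/4z)y_n
  y_{n+1}/y_n = 1 + 4/9z + 5/9z(1+3/4z) = 1 + z + 5/12z²
  ⇒ R(z) = 1 + z + 5/12z².

Boundary: |R(x)|=1, x<0.
x=-1.69: |R|=0.5000
R=1: x+5/12x²=0 ⇒ x=−12/5=-2.4000; min R=1−1/(4·5/12)=0.4000>−1
Confirm numerically:
  x=-2.268: |R|=0.87526 <1
  x=-2.249: |R|=0.85850 <1
  x=-2.141: |R|=0.76895 <1
  x=-2.520: |R|=1.12600 >1
  x=-2.433: |R|=1.03345 >1
Stable set (-2.4000, 0).

(-2.4000, 0).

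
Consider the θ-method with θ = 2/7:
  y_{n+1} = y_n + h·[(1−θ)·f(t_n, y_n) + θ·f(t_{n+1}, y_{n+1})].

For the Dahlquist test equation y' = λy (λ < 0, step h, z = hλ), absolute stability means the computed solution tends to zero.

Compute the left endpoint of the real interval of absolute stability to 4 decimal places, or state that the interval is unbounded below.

left endpoint -4.6667.

Test eqn y'=λy, z=hλ:
  y_{n+1} = y_n + z·[5/7·y_n + 2/7·y_{n+1}] ⇒ (1 − 2/7z)y_{n+1} = (1 + 5/7z)y_n
  ⇒ R(z) = (1 + 5/7z)/(1 − 2/7z).

Boundary: |R(x)|=1, x<0.
x=-0.95: |R|=0.2528
R=−1: 1+5/7x = −1+2/7x ⇒ -3/7x=2 ⇒ x=2/(-3/7)=-4.6667
Confirm numerically:
  x=-4.599: |R|=0.98747 <1
  x=-2.622: |R|=0.49902 <1
  x=-2.539: |R|=0.47152 <1
  x=-2.258: |R|=0.37253 <1
  x=-5.176: |R|=1.08806 >1
  x=-5.075: |R|=1.07143 >1
  x=-4.699: |R|=1.00592 >1
Stable set (-4.6667, 0).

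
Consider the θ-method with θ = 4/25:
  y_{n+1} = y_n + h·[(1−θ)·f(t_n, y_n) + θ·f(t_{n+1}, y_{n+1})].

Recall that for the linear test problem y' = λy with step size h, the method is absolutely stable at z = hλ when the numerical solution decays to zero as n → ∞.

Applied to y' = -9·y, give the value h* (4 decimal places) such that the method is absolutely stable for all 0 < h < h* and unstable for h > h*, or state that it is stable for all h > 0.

(-2.9412,0); λ=-9 ⇒ h* = (50/17)/9 = 0.3268.

Set f=λy, z=hλ:
  y_{n+1} = y_n + z·[21/25·y_n + 4/25·y_{n+1}] ⇒ (1 − 4/25z)y_{n+1} = (1 + 21/25z)y_n
  R(z) = (1 + 21/25z)/(1 − 4/25z).

Need |R(x)|<1, x<0.
x=-0.81: |R|=0.2829
R=−1: 1+21/25x = −1+4/25x ⇒ -17/25x=2 ⇒ x=2/(-17/25)=-2.9412
Confirm numerically:
  x=-2.779: |R|=0.92366 <1
  x=-1.648: |R|=0.30413 <1
  x=-1.425: |R|=0.16042 <1
  x=-1.202: |R|=0.00812 <1
  x=-3.499: |R|=1.24318 >1
  x=-3.442: |R|=1.21961 >1
  x=-3.438: |R|=1.21795 >1
Stable set (-2.9412, 0).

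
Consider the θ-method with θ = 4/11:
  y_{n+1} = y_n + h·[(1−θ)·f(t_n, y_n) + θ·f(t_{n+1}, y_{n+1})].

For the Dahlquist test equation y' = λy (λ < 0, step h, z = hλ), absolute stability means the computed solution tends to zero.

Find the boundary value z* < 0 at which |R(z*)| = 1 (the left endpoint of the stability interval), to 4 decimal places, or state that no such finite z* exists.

left endpoint -7.3333.

Set f=λy, z=hλ:
  y_{n+1} = y_n + z·[7/11·y_n + 4/11·y_{n+1}] ⇒ (1 − 4/11z)y_{n+1} = (1 + 7/11z)y_n
  Hence R(z) = (1 + 7/11z)/(1 − 4/11z).

Boundary: |R(x)|=1, x<0.
x=-1.7: |R|=0.0506
R=−1: 1+7/11x = −1+4/11x ⇒ -3/11x=2 ⇒ x=2/(-3/11)=-7.3333
Confirm numerically:
  x=-6.743: |R|=0.95336 <1
  x=-6.066: |R|=0.89218 <1
  x=-3.859: |R|=0.60573 <1
  x=-7.564: |R|=1.01677 >1
  x=-7.457: |R|=1.00909 >1
Stable set (-7.3333, 0).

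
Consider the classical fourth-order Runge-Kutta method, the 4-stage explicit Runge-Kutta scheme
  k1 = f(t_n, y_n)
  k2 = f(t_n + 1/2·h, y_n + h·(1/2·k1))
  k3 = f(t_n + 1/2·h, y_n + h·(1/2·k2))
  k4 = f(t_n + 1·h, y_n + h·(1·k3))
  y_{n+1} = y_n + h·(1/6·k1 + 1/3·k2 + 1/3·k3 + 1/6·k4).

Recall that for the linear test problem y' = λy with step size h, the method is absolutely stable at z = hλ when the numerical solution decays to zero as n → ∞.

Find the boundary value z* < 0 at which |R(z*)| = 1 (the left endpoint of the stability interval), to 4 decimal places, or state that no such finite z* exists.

Test eqn y'=λy, z=hλ:
  order 4, 4-stage ⇒ R(z)=1+z+z^2/2+z^3/6+z^4/24
  (e.g. R(-1.27)=0.30345, |R|=0.30345)

Need |R(x)|<1, x<0.
x=-1.27: |R|=0.3034
|R(-2.47)|=0.6198 |R(-2.11)|=0.3763 |R(-1.77)|=0.2812
Bisect:
  x_lo=-3.6527 |R|=3.3130  x_hi=-0.1747 |R|=0.8397
  mid=-1.91367 |R|=0.30818 →hi
  mid=-2.78316 |R|=0.99679 →hi
  mid=-3.21791 |R|=1.87371 →lo
  mid=-3.00053 |R|=1.37607 →lo
  mid=-2.89185 |R|=1.17290 →lo
  mid=-2.83750 |R|=1.08161 →lo
  mid=-2.81033 |R|=1.03841 →lo
  ...
  [-2.78550,-2.78528] ⇒ x*=-2.7853
Interval (-2.7853, 0).

z* = -2.7853.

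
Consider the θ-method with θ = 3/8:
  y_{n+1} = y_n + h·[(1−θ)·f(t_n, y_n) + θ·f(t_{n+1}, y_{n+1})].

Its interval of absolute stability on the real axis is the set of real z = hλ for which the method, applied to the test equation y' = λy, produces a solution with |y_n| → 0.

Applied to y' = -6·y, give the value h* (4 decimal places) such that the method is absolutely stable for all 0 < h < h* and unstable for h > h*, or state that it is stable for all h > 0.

On y'=λy, z=hλ:
  y_{n+1} = y_n + z·[5/8·y_n + 3/8·y_{n+1}] ⇒ (1 − 3/8z)y_{n+1} = (1 + 5/8z)y_n
  Hence R(z) = (1 + 5/8z)/(1 − 3/8z).

Find x<0 with |R(x)|<1.
x=-1.1: |R|=0.2212
R=−1: 1+5/8x = −1+3/8x ⇒ -1/4x=2 ⇒ x=2/(-1/4)=-8.0000
Confirm numerically:
  x=-6.837: |R|=0.91842 <1
  x=-6.766: |R|=0.91279 <1
  x=-5.708: |R|=0.81754 <1
  x=-5.128: |R|=0.75436 <1
  x=-8.521: |R|=1.03105 >1
  x=-8.207: |R|=1.01269 >1
Stable set (-8.0000, 0).

(-8.0000,0); λ=-6 ⇒ h* = (8)/6 = 1.3333.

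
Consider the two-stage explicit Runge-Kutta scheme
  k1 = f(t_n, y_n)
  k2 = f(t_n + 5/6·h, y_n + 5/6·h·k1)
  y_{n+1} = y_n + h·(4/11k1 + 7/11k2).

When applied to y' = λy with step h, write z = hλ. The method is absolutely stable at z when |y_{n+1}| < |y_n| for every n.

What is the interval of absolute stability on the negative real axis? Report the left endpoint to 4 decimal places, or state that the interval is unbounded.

On y'=λy, z=hλ:
  k1=λy_n ⇒ h·k1=z·y_n;  k2=λ(1+5/6z)y_n ⇒ h·k2=z(1+5/6z)y_n
  y_{n+1}/y_n = 1 + 4/11z + 7/11z(1+5/6z) = 1 + z + 35/66z²
  so R(z) = 1 + z + 35/66z².

Need |R(x)|<1, x<0.
x=-0.95: |R|=0.5286
R=1: x+35/66x²=0 ⇒ x=−66/35=-1.8857; min R=1−1/(4·35/66)=0.5286>−1
Confirm numerically:
  x=-1.736: |R|=0.86217 <1
  x=-1.574: |R|=0.73981 <1
  x=-1.257: |R|=0.58090 <1
  x=-1.243: |R|=0.57634 <1
  x=-2.350: |R|=1.57860 >1
  x=-2.291: |R|=1.49239 >1
Interval (-1.8857, 0).

z∈(-1.8857,0).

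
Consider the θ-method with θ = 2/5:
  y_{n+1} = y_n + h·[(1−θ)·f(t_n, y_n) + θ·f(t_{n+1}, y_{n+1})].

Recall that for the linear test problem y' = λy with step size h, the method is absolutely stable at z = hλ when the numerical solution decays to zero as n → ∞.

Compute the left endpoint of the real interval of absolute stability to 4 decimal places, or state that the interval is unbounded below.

z* = -10.0000.

Set f=λy, z=hλ:
  y_{n+1} = y_n + z·[3/5·y_n + 2/5·y_{n+1}] ⇒ (1 − 2/5z)y_{n+1} = (1 + 3/5z)y_n
  Hence R(z) = (1 + 3/5z)/(1 − 2/5z).

Need |R(x)|<1, x<0.
x=-1.68: |R|=0.0048
R=−1: 1+3/5x = −1+2/5x ⇒ -1/5x=2 ⇒ x=2/(-1/5)=-10.0000
Confirm numerically:
  x=-8.647: |R|=0.93931 <1
  x=-8.266: |R|=0.91947 <1
  x=-8.055: |R|=0.90786 <1
  x=-4.289: |R|=0.57939 <1
  x=-10.175: |R|=1.00690 >1
  x=-10.156: |R|=1.00616 >1
Stable set (-10.0000, 0).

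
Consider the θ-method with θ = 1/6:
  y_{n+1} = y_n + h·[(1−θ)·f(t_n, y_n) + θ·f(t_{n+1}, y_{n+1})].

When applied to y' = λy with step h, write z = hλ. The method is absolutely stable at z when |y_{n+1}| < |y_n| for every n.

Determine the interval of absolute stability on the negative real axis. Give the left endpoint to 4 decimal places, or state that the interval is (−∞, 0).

On y'=λy, z=hλ:
  y_{n+1} = y_n + z·[5/6·y_n + 1/6·y_{n+1}] ⇒ (1 − 1/6z)y_{n+1} = (1 + 5/6z)y_n
  ⇒ R(z) = (1 + 5/6z)/(1 − 1/6z).

Find x<0 with |R(x)|<1.
x=-1.64: |R|=0.2880
R=−1: 1+5/6x = −1+1/6x ⇒ -2/3x=2 ⇒ x=2/(-2/3)=-3.0000
Confirm numerically:
  x=-2.261: |R|=0.64217 <1
  x=-1.934: |R|=0.46257 <1
  x=-1.366: |R|=0.11268 <1
  x=-1.278: |R|=0.05359 <1
  x=-3.584: |R|=1.24374 >1
  x=-3.326: |R|=1.13982 >1
Interval (-3.0000, 0).

(-3.0000, 0).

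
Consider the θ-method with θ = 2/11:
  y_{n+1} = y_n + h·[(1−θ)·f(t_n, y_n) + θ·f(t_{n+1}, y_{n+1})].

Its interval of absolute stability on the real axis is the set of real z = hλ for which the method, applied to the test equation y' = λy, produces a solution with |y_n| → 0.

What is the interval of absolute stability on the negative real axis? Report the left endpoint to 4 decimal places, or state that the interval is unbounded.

(-3.1429, 0).

With y'=λy (z=hλ):
  y_{n+1} = y_n + z·[9/11·y_n + 2/11·y_{n+1}] ⇒ (1 − 2/11z)y_{n+1} = (1 + 9/11z)y_n
  Hence R(z) = (1 + 9/11z)/(1 − 2/11z).

Find x<0 with |R(x)|<1.
x=-1.44: |R|=0.1412
R=−1: 1+9/11x = −1+2/11x ⇒ -7/11x=2 ⇒ x=2/(-7/11)=-3.1429
Confirm numerically:
  x=-2.901: |R|=0.89924 <1
  x=-2.175: |R|=0.55863 <1
  x=-1.704: |R|=0.30094 <1
  x=-1.366: |R|=0.09423 <1
  x=-3.598: |R|=1.17509 >1
  x=-3.371: |R|=1.09001 >1
So |R|<1 on (-3.1429, 0).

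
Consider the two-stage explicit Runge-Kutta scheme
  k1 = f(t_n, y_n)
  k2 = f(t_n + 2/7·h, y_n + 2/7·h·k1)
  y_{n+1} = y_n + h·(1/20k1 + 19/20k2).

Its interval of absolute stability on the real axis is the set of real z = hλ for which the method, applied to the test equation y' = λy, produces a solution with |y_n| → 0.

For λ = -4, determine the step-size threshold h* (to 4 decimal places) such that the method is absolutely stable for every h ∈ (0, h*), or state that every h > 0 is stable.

Test eqn y'=λy, z=hλ:
  k1=λy_n ⇒ h·k1=z·y_n;  k2=λ(1+2/7z)y_n ⇒ h·k2=z(1+2/7z)y_n
  y_{n+1}/y_n = 1 + 1/20z + 19/20z(1+2/7z) = 1 + z + 19/70z²
  ⇒ R(z) = 1 + z + 19/70z².

Find x<0 with |R(x)|<1.
x=-0.88: |R|=0.3302
R=1: x+19/70x²=0 ⇒ x=−70/19=-3.6842; min R=1−1/(4·19/70)=0.0789>−1
Confirm numerically:
  x=-2.379: |R|=0.15719 <1
  x=-2.199: |R|=0.11352 <1
  x=-1.777: |R|=0.08010 <1
  x=-4.144: |R|=1.51717 >1
  x=-3.898: |R|=1.22620 >1
So |R|<1 on (-3.6842, 0).

(-3.6842,0); λ=-4 ⇒ h* = (70/19)/4 = 0.9211.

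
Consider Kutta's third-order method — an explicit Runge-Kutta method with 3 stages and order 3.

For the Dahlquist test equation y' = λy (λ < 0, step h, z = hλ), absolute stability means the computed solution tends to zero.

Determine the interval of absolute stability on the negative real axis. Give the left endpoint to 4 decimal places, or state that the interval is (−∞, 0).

z∈(-2.5127,0).

On y'=λy, z=hλ:
  order 3, 3-stage ⇒ R(z)=1+z+z^2/2+z^3/6
  (e.g. R(-1.65)=-0.03744, |R|=0.03744)

Find x<0 with |R(x)|<1.
x=-1.65: |R|=0.0374
|R(-1.7)|=0.0738 |R(-1.24)|=0.2110 |R(-0.5)|=0.6042
Bisect:
  x_lo=-2.8791 |R|=1.7122  x_hi=-0.1755 |R|=0.8390
  mid=-1.52734 |R|=0.04522 →hi
  mid=-2.20324 |R|=0.55863 →hi
  mid=-2.54120 |R|=1.04739 →lo
  mid=-2.37222 |R|=0.78342 →hi
  mid=-2.45671 |R|=0.91021 →hi
  mid=-2.49895 |R|=0.97746 →hi
  mid=-2.52007 |R|=1.01209 →lo
  mid=-2.50951 |R|=0.99469 →hi
  mid=-2.51479 |R|=1.00337 →lo
  ...
  [-2.51281,-2.51265] ⇒ x*=-2.5127
So |R|<1 on (-2.5127, 0).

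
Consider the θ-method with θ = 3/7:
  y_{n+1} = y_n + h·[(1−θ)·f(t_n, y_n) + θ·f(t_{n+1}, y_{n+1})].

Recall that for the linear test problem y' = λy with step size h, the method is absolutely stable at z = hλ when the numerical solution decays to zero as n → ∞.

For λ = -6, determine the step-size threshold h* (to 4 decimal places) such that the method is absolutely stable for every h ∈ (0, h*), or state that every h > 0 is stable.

With y'=λy (z=hλ):
  y_{n+1} = y_n + z·[4/7·y_n + 3/7·y_{n+1}] ⇒ (1 − 3/7z)y_{n+1} = (1 + 4/7z)y_n
  so R(z) = (1 + 4/7z)/(1 − 3/7z).

Need |R(x)|<1, x<0.
x=-0.49: |R|=0.5950
R=−1: 1+4/7x = −1+3/7x ⇒ -1/7x=2 ⇒ x=2/(-1/7)=-14.0000
Confirm numerically:
  x=-12.522: |R|=0.96684 <1
  x=-7.917: |R|=0.80219 <1
  x=-6.694: |R|=0.73023 <1
  x=-14.371: |R|=1.00740 >1
  x=-14.187: |R|=1.00377 >1
Stable set (-14.0000, 0).

(-14.0000,0); λ=-6 ⇒ h* = (14)/6 = 2.3333.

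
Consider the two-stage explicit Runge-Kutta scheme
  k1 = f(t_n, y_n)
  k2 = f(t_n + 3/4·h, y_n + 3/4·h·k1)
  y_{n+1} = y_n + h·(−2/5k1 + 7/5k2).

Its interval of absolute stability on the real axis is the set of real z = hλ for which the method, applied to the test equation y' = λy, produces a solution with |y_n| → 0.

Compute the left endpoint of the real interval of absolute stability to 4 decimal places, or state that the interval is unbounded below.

z* = -0.9524.

Test eqn y'=λy, z=hλ:
  k1=λy_n ⇒ h·k1=z·y_n;  k2=λ(1+3/4z)y_n ⇒ h·k2=z(1+3/4z)y_n
  y_{n+1}/y_n = 1 − 2/5z + 7/5z(1+3/4z) = 1 + z + 21/20z²
  ⇒ R(z) = 1 + z + 21/20z².

Find x<0 with |R(x)|<1.
x=-1.26: |R|=1.4070
R=1: x+21/20x²=0 ⇒ x=−20/21=-0.9524; min R=1−1/(4·21/20)=0.7619>−1
Confirm numerically:
  x=-0.524: |R|=0.76430 <1
  x=-0.461: |R|=0.76215 <1
  x=-0.389: |R|=0.76989 <1
  x=-1.301: |R|=1.47623 >1
  x=-1.290: |R|=1.45731 >1
  x=-1.202: |R|=1.31504 >1
So |R|<1 on (-0.9524, 0).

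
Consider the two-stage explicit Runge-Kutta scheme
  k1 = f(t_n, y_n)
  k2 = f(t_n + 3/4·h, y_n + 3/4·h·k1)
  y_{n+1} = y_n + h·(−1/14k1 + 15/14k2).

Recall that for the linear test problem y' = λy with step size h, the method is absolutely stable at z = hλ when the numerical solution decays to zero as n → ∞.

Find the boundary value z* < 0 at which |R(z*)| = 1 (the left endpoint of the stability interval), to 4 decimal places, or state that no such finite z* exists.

Set f=λy, z=hλ:
  k1=λy_n ⇒ h·k1=z·y_n;  k2=λ(1+3/4z)y_n ⇒ h·k2=z(1+3/4z)y_n
  y_{n+1}/y_n = 1 − 1/14z + 15/14z(1+3/4z) = 1 + z + 45/56z²
  R(z) = 1 + z + 45/56z².

Need |R(x)|<1, x<0.
x=-1.47: |R|=1.2664
R=1: x+45/56x²=0 ⇒ x=−56/45=-1.2444; min R=1−1/(4·45/56)=0.6889>−1
Confirm numerically:
  x=-0.993: |R|=0.79936 <1
  x=-0.967: |R|=0.78441 <1
  x=-0.935: |R|=0.76750 <1
  x=-1.818: |R|=1.83790 >1
  x=-1.666: |R|=1.56436 >1
  x=-1.374: |R|=1.14304 >1
So |R|<1 on (-1.2444, 0).

z* = -1.2444.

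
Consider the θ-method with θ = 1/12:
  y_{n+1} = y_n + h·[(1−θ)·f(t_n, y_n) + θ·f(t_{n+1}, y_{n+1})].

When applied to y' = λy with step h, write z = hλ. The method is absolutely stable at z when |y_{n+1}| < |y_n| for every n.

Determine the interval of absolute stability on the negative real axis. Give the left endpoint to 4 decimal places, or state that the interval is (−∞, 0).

Set f=λy, z=hλ:
  y_{n+1} = y_n + z·[11/12·y_n + 1/12·y_{n+1}] ⇒ (1 − 1/12z)y_{n+1} = (1 + 11/12z)y_n
  ⇒ R(z) = (1 + 11/12z)/(1 − 1/12z).

Boundary: |R(x)|=1, x<0.
x=-0.82: |R|=0.2324
R=−1: 1+11/12x = −1+1/12x ⇒ -5/6x=2 ⇒ x=2/(-5/6)=-2.4000
Confirm numerically:
  x=-1.894: |R|=0.63581 <1
  x=-1.646: |R|=0.44746 <1
  x=-1.261: |R|=0.14109 <1
  x=-2.889: |R|=1.32843 >1
  x=-2.863: |R|=1.31151 >1
  x=-2.690: |R|=1.19741 >1
Stable set (-2.4000, 0).

(-2.4000, 0).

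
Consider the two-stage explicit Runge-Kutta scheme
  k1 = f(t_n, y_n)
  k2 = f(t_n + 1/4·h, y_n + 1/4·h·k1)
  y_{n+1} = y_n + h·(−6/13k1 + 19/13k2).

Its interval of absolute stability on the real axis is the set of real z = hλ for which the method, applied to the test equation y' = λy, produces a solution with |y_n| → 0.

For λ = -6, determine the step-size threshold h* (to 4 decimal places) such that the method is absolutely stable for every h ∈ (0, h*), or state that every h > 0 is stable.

(-2.7368,0); λ=-6 ⇒ h* = (52/19)/6 = 0.4561.

With y'=λy (z=hλ):
  k1=λy_n ⇒ h·k1=z·y_n;  k2=λ(1+1/4z)y_n ⇒ h·k2=z(1+1/4z)y_n
  y_{n+1}/y_n = 1 − 6/13z + 19/13z(1+1/4z) = 1 + z + 19/52z²
  ⇒ R(z) = 1 + z + 19/52z².

Find x<0 with |R(x)|<1.
x=-0.93: |R|=0.3860
R=1: x+19/52x²=0 ⇒ x=−52/19=-2.7368; min R=1−1/(4·19/52)=0.3158>−1
Confirm numerically:
  x=-2.685: |R|=0.94914 <1
  x=-1.346: |R|=0.31597 <1
  x=-1.264: |R|=0.31977 <1
  x=-3.287: |R|=1.66075 >1
  x=-2.907: |R|=1.18074 >1
Stable set (-2.7368, 0).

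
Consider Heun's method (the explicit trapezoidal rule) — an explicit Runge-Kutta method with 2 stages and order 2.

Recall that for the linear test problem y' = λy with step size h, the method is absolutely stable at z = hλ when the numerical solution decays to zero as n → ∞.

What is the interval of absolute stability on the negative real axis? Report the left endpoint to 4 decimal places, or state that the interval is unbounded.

z∈(-2.0000,0).

On y'=λy, z=hλ:
  order 2, 2-stage ⇒ R(z)=1+z+z^2/2
  (e.g. R(-1.62)=0.69220, |R|=0.69220)

Need |R(x)|<1, x<0.
x=-1.62: |R|=0.6922
|R(-1.66)|=0.7178 |R(-1.22)|=0.5242 |R(-0.93)|=0.5025
Bisect:
  x_lo=-2.7128 |R|=1.9668  x_hi=-0.3195 |R|=0.7315
  mid=-1.51616 |R|=0.63321 →hi
  mid=-2.11447 |R|=1.12102 →lo
  mid=-1.81532 |R|=0.83237 →hi
  mid=-1.96489 |R|=0.96551 →hi
  mid=-2.03968 |R|=1.04047 →lo
  mid=-2.00229 |R|=1.00229 →lo
  mid=-1.98359 |R|=0.98373 →hi
  ...
  [-2.00010,-1.99995] ⇒ x*=-2.0000
Stable set (-2.0000, 0).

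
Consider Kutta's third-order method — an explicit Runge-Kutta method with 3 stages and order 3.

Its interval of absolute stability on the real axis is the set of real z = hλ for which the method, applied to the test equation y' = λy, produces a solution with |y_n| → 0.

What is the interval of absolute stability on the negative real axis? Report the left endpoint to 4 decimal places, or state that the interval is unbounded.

(-2.5127, 0).

On y'=λy, z=hλ:
  order 3, 3-stage ⇒ R(z)=1+z+z^2/2+z^3/6
  (e.g. R(-1.39)=0.12845, |R|=0.12845)

Need |R(x)|<1, x<0.
x=-1.39: |R|=0.1284
|R(-2.29)|=0.6694 |R(-2.13)|=0.4721 |R(-1.73)|=0.0965
Bisect:
  x_lo=-2.9128 |R|=1.7894  x_hi=-0.2312 |R|=0.7935
  mid=-1.57197 |R|=0.01616 →hi
  mid=-2.24237 |R|=0.60745 →hi
  mid=-2.57757 |R|=1.10981 →lo
  mid=-2.40997 |R|=0.83883 →hi
  mid=-2.49377 |R|=0.96908 →hi
  mid=-2.53567 |R|=1.03810 →lo
  mid=-2.51472 |R|=1.00326 →lo
  mid=-2.50425 |R|=0.98608 →hi
  mid=-2.50949 |R|=0.99465 →hi
  mid=-2.51210 |R|=0.99895 →hi
  ...
  [-2.51276,-2.51260] ⇒ x*=-2.5127
Interval (-2.5127, 0).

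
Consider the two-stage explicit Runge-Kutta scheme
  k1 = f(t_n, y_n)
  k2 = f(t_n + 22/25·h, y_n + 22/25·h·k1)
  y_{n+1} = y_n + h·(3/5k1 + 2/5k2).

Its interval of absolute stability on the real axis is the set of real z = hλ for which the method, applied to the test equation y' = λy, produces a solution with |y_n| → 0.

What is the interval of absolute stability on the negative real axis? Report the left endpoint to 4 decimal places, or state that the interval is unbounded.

(-2.8409, 0).

Test eqn y'=λy, z=hλ:
  k1=λy_n ⇒ h·k1=z·y_n;  k2=λ(1+22/25z)y_n ⇒ h·k2=z(1+22/25z)y_n
  y_{n+1}/y_n = 1 + 3/5z + 2/5z(1+22/25z) = 1 + z + 44/125z²
  R(z) = 1 + z + 44/125z².

Need |R(x)|<1, x<0.
x=-0.37: |R|=0.6782
R=1: x+44/125x²=0 ⇒ x=−125/44=-2.8409; min R=1−1/(4·44/125)=0.2898>−1
Confirm numerically:
  x=-2.593: |R|=0.77372 <1
  x=-2.371: |R|=0.60782 <1
  x=-2.099: |R|=0.45184 <1
  x=-3.274: |R|=1.49911 >1
  x=-3.002: |R|=1.17023 >1
  x=-2.898: |R|=1.05824 >1
Interval (-2.8409, 0).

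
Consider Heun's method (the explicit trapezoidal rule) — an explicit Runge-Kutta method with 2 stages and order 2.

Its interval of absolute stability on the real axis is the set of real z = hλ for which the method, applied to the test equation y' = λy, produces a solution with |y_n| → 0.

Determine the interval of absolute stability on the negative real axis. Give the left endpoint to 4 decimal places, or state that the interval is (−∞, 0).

With y'=λy (z=hλ):
  order 2, 2-stage ⇒ R(z)=1+z+z^2/2
  (e.g. R(-1.2)=0.52000, |R|=0.52000)

Boundary: |R(x)|=1, x<0.
x=-1.2: |R|=0.5200
|R(-1.63)|=0.6985 |R(-1.24)|=0.5288 |R(-1.23)|=0.5264
Bisect:
  x_lo=-2.3303 |R|=1.3848  x_hi=-0.1546 |R|=0.8574
  mid=-1.24243 |R|=0.52939 →hi
  mid=-1.78635 |R|=0.80918 →hi
  mid=-2.05832 |R|=1.06002 →lo
  mid=-1.92234 |R|=0.92535 →hi
  mid=-1.99033 |R|=0.99037 →hi
  mid=-2.02432 |R|=1.02462 →lo
  mid=-2.00732 |R|=1.00735 →lo
  mid=-1.99883 |R|=0.99883 →hi
  ...
  [-2.00002,-1.99989] ⇒ x*=-2.0000
Stable set (-2.0000, 0).

z∈(-2.0000,0).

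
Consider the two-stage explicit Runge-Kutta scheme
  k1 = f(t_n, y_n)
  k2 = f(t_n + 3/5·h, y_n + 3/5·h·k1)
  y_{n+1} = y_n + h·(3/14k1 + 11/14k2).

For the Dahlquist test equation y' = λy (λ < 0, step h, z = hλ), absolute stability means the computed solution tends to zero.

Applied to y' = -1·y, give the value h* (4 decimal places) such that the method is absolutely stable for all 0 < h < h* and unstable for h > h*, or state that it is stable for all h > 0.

Test eqn y'=λy, z=hλ:
  k1=λy_n ⇒ h·k1=z·y_n;  k2=λ(1+3/5z)y_n ⇒ h·k2=z(1+3/5z)y_n
  y_{n+1}/y_n = 1 + 3/14z + 11/14z(1+3/5z) = 1 + z + 33/70z²
  ⇒ R(z) = 1 + z + 33/70z².

Find x<0 with |R(x)|<1.
x=-1.75: |R|=0.6937
R=1: x+33/70x²=0 ⇒ x=−70/33=-2.1212; min R=1−1/(4·33/70)=0.4697>−1
Confirm numerically:
  x=-1.598: |R|=0.60584 <1
  x=-1.459: |R|=0.54452 <1
  x=-0.880: |R|=0.48507 <1
  x=-2.670: |R|=1.69077 >1
  x=-2.489: |R|=1.43156 >1
  x=-2.162: |R|=1.04157 >1
Stable set (-2.1212, 0).

(-2.1212,0); λ=-1 ⇒ h* = (70/33)/1 = 2.1212.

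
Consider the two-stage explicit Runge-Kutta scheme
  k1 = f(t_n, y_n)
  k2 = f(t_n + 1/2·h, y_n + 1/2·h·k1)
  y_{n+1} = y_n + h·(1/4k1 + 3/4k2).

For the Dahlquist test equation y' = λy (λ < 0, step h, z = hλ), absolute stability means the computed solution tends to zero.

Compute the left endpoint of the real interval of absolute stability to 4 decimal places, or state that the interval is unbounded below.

With y'=λy (z=hλ):
  k1=λy_n ⇒ h·k1=z·y_n;  k2=λ(1+1/2z)y_n ⇒ h·k2=z(1+1/2z)y_n
  y_{n+1}/y_n = 1 + 1/4z + 3/4z(1+1/2z) = 1 + z + 3/8z²
  so R(z) = 1 + z + 3/8z².

Boundary: |R(x)|=1, x<0.
x=-0.3: |R|=0.7338
R=1: x+3/8x²=0 ⇒ x=−8/3=-2.6667; min R=1−1/(4·3/8)=0.3333>−1
Confirm numerically:
  x=-2.514: |R|=0.85607 <1
  x=-2.457: |R|=0.80682 <1
  x=-2.068: |R|=0.53573 <1
  x=-2.844: |R|=1.18913 >1
  x=-2.814: |R|=1.15547 >1
  x=-2.729: |R|=1.06379 >1
Stable set (-2.6667, 0).

left endpoint -2.6667.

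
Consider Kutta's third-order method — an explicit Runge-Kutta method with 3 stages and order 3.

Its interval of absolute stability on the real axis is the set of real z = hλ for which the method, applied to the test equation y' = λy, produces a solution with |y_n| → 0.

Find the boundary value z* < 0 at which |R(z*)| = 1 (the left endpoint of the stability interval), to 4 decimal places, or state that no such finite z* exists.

With y'=λy (z=hλ):
  order 3, 3-stage ⇒ R(z)=1+z+z^2/2+z^3/6
  (e.g. R(-1.44)=0.09914, |R|=0.09914)

Need |R(x)|<1, x<0.
x=-1.44: |R|=0.0991
|R(-1.57)|=0.0175 |R(-1.07)|=0.2983 |R(-1.02)|=0.3233
Bisect:
  x_lo=-3.1491 |R|=2.3954  x_hi=-0.2887 |R|=0.7490
  mid=-1.71888 |R|=0.08802 →hi
  mid=-2.43397 |R|=0.87509 →hi
  mid=-2.79152 |R|=1.52075 →lo
  mid=-2.61274 |R|=1.17215 →lo
  mid=-2.52336 |R|=1.01754 →lo
  mid=-2.47867 |R|=0.94484 →hi
  mid=-2.50101 |R|=0.98081 →hi
  ...
  [-2.51288,-2.51271] ⇒ x*=-2.5127
Interval (-2.5127, 0).

left endpoint -2.5127.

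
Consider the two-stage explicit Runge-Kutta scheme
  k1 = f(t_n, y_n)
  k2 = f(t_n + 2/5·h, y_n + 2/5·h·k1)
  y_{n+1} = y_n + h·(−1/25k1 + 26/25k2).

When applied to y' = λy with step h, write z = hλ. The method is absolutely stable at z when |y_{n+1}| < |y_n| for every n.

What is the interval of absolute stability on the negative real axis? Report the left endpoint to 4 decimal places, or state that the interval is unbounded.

z∈(-2.4038,0).

Test eqn y'=λy, z=hλ:
  k1=λy_n ⇒ h·k1=z·y_n;  k2=λ(1+2/5z)y_n ⇒ h·k2=z(1+2/5z)y_n
  y_{n+1}/y_n = 1 − 1/25z + 26/25z(1+2/5z) = 1 + z + 52/125z²
  so R(z) = 1 + z + 52/125z².

Boundary: |R(x)|=1, x<0.
x=-0.83: |R|=0.4566
R=1: x+52/125x²=0 ⇒ x=−125/52=-2.4038; min R=1−1/(4·52/125)=0.3990>−1
Confirm numerically:
  x=-1.993: |R|=0.65937 <1
  x=-1.761: |R|=0.52907 <1
  x=-1.378: |R|=0.41194 <1
  x=-2.749: |R|=1.39471 >1
  x=-2.710: |R|=1.34515 >1
Stable set (-2.4038, 0).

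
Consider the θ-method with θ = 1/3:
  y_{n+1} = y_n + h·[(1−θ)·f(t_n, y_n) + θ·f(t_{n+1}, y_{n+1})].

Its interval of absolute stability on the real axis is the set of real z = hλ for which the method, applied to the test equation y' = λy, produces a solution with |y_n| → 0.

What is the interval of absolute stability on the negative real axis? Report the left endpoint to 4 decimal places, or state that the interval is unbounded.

(-6.0000, 0).

Set f=λy, z=hλ:
  y_{n+1} = y_n + z·[2/3·y_n + 1/3·y_{n+1}] ⇒ (1 − 1/3z)y_{n+1} = (1 + 2/3z)y_n
  so R(z) = (1 + 2/3z)/(1 − 1/3z).

Solve |R(x)|<1 on ℝ⁻.
x=-1.49: |R|=0.0045
R=−1: 1+2/3x = −1+1/3x ⇒ -1/3x=2 ⇒ x=2/(-1/3)=-6.0000
Confirm numerically:
  x=-5.734: |R|=0.96954 <1
  x=-4.844: |R|=0.85263 <1
  x=-4.505: |R|=0.80080 <1
  x=-3.951: |R|=0.70522 <1
  x=-6.506: |R|=1.05323 >1
  x=-6.240: |R|=1.02597 >1
  x=-6.206: |R|=1.02238 >1
Stable set (-6.0000, 0).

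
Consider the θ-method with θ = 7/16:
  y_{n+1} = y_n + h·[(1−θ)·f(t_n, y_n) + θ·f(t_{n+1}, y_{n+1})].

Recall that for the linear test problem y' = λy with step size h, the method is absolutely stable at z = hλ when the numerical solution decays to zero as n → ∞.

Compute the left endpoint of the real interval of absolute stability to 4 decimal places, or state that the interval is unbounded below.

left endpoint -16.0000.

Test eqn y'=λy, z=hλ:
  y_{n+1} = y_n + z·[9/16·y_n + 7/16·y_{n+1}] ⇒ (1 − 7/16z)y_{n+1} = (1 + 9/16z)y_n
  ⇒ R(z) = (1 + 9/16z)/(1 − 7/16z).

Find x<0 with |R(x)|<1.
x=-1.27: |R|=0.1836
R=−1: 1+9/16x = −1+7/16x ⇒ -1/8x=2 ⇒ x=2/(-1/8)=-16.0000
Confirm numerically:
  x=-14.635: |R|=0.97695 <1
  x=-9.401: |R|=0.83867 <1
  x=-8.335: |R|=0.79380 <1
  x=-16.481: |R|=1.00732 >1
  x=-16.207: |R|=1.00320 >1
Stable set (-16.0000, 0).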